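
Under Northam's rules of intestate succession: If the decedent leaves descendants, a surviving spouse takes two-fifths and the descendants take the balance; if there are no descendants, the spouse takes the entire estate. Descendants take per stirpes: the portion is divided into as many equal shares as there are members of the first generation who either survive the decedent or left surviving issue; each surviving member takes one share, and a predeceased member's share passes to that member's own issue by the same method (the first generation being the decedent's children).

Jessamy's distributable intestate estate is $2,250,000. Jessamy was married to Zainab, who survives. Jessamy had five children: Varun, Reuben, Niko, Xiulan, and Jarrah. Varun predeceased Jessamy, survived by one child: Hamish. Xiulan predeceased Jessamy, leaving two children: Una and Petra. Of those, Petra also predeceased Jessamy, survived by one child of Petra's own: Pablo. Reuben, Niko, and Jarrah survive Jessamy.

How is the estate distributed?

Zainab: $900,000; Hamish: $270,000; Reuben: $270,000; Niko: $270,000; Una: $135,000; Pablo: $135,000; Jarrah: $270,000

Zainab takes two-fifths of $2,250,000 = $900,000. The remaining $1,350,000 passes to the descendants.
The descendants' portion ($1,350,000) is divided into 5 shares of $270,000: Reuben, Niko, and Jarrah each take $270,000; Varun's $270,000 share passes to Varun's issue; Xiulan's $270,000 share passes to Xiulan's issue.
Varun's share ($270,000) passes entirely to Hamish.
Xiulan's share ($270,000) is divided into 2 shares of $135,000: Una takes $135,000; Petra's $135,000 share passes to Petra's issue.
Petra's share ($135,000) passes entirely to Pablo.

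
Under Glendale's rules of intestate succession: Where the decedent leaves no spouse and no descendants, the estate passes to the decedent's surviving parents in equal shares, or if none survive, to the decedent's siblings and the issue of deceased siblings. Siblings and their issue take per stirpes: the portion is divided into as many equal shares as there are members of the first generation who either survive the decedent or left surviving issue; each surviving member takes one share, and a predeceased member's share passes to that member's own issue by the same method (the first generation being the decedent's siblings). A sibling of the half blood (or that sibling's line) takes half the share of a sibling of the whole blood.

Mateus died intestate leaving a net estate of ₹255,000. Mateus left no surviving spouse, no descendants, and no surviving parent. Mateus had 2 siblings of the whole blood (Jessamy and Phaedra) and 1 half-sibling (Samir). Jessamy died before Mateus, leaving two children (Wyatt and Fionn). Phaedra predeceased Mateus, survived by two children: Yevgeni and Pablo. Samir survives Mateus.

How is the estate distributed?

Wyatt: ₹51,000; Fionn: ₹51,000; Samir: ₹51,000; Yevgeni: ₹51,000; Pablo: ₹51,000

The entire ₹255,000 passes to the siblings and their issue.
Counting each half-blood sibling's line as half a unit, there are 5/2 units in ₹255,000, so one unit is ₹102,000. Whole-blood lines (Jessamy and Phaedra) take ₹102,000 each; half-blood lines (Samir) take ₹51,000 each.
Jessamy's share (₹102,000) is divided into 2 shares of ₹51,000: Wyatt and Fionn each take ₹51,000.
Phaedra's share (₹102,000) is divided into 2 shares of ₹51,000: Yevgeni and Pablo each take ₹51,000.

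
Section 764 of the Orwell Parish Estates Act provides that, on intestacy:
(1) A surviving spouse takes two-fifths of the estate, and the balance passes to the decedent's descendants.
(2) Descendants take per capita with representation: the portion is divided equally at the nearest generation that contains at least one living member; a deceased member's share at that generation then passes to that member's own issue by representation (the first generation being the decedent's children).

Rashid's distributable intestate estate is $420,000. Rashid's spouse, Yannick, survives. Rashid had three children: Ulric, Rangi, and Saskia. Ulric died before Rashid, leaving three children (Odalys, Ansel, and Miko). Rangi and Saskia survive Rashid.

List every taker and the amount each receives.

Yannick takes two-fifths of $420,000 = $168,000. The remaining $252,000 passes to the descendants.
The descendants' portion ($252,000) is divided into 3 shares of $84,000: Rangi and Saskia each take $84,000; Ulric's $84,000 share passes to Ulric's issue.
Ulric's share ($84,000) is divided into 3 shares of $28,000: Odalys, Ansel, and Miko each take $28,000.

Yannick: $168,000; Odalys: $28,000; Ansel: $28,000; Miko: $28,000; Rangi: $84,000; Saskia: $84,000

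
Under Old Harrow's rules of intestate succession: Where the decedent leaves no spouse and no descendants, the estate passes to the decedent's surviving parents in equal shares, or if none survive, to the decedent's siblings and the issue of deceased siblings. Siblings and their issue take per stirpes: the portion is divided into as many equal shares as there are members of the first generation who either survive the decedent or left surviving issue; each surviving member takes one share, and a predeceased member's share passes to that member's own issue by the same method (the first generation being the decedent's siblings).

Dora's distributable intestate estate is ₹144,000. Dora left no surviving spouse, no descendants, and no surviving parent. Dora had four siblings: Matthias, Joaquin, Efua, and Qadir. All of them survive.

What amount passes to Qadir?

Qadir receives ₹36,000.

The entire ₹144,000 passes to the siblings and their issue.
That amount (₹144,000) is divided into 4 shares of ₹36,000: Matthias, Joaquin, Efua, and Qadir each take ₹36,000.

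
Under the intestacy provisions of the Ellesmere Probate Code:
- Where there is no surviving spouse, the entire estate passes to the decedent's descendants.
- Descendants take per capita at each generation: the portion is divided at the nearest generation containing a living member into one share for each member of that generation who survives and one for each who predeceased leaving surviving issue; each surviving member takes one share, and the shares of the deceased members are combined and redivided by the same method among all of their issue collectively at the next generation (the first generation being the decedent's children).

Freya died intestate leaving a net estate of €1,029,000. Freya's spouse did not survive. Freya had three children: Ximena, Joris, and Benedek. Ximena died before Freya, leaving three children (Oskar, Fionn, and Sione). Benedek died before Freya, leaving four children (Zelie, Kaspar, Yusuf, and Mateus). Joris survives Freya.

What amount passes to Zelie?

The entire €1,029,000 passes to the descendants.
That amount (€1,029,000) is divided at the children's generation into 3 shares of €343,000. Joris takes €343,000. The 2 shares of the deceased (Ximena and Benedek) are combined into a pool of €686,000.
That pool (€686,000) is divided at the grandchildren's generation equally among Oskar, Fionn, Sione, Zelie, Kaspar, Yusuf, and Mateus: €98,000 each.

Zelie receives €98,000.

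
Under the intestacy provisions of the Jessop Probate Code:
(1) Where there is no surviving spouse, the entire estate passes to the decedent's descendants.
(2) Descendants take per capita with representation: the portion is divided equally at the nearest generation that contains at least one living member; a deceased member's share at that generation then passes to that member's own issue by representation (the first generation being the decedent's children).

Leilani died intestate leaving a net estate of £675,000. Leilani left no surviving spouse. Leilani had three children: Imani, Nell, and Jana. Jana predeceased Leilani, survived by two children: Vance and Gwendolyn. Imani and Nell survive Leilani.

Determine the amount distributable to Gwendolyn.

Gwendolyn receives £112,500.

The entire £675,000 passes to the descendants.
That amount (£675,000) is divided into 3 shares of £225,000: Imani and Nell each take £225,000; Jana's £225,000 share passes to Jana's issue.
Jana's share (£225,000) is divided into 2 shares of £112,500: Vance and Gwendolyn each take £112,500.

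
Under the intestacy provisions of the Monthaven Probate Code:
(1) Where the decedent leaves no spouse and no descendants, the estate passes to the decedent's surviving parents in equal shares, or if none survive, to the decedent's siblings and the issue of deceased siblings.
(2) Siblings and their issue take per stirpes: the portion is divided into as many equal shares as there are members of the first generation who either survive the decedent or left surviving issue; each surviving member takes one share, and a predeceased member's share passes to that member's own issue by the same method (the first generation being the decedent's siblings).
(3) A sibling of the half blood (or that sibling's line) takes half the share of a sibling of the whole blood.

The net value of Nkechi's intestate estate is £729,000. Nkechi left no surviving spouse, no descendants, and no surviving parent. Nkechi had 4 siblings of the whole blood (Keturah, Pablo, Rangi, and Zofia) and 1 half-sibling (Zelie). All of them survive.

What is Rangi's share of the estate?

Rangi receives £162,000.

The entire £729,000 passes to the siblings and their issue.
Counting each half-blood sibling's line as half a unit, there are 9/2 units in £729,000, so one unit is £162,000. Whole-blood lines (Keturah, Pablo, Rangi, and Zofia) take £162,000 each; half-blood lines (Zelie) take £81,000 each.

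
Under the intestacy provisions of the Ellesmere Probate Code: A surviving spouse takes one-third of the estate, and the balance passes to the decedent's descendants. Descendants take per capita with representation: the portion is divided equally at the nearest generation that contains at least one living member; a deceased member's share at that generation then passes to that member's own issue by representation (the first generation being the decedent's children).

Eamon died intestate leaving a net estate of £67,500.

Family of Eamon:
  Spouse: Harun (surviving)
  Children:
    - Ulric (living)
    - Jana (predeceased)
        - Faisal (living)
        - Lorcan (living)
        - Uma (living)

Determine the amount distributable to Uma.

Harun takes one-third of £67,500 = £22,500. The remaining £45,000 passes to the descendants.
The descendants' portion (£45,000) is divided into 2 shares of £22,500: Ulric takes £22,500; Jana's £22,500 share passes to Jana's issue.
Jana's share (£22,500) is divided into 3 shares of £7,500: Faisal, Lorcan, and Uma each take £7,500.

Uma receives £7,500.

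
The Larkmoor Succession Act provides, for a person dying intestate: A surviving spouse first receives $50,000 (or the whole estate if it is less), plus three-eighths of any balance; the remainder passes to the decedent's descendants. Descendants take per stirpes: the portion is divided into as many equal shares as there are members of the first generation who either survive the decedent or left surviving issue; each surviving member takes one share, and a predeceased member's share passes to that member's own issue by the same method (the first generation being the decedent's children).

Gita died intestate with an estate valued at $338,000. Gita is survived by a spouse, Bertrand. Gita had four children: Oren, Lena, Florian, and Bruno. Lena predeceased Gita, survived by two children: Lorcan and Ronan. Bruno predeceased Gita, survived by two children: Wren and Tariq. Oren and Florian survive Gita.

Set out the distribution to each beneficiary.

Bertrand first takes $50,000, leaving a balance of $288,000. Bertrand then takes three-eighths of the balance ($108,000), for a total of $158,000. The remaining $180,000 passes to the descendants.
The descendants' portion ($180,000) is divided into 4 shares of $45,000: Oren and Florian each take $45,000; Lena's $45,000 share passes to Lena's issue; Bruno's $45,000 share passes to Bruno's issue.
Lena's share ($45,000) is divided into 2 shares of $22,500: Lorcan and Ronan each take $22,500.
Bruno's share ($45,000) is divided into 2 shares of $22,500: Wren and Tariq each take $22,500.

Bertrand: $158,000; Oren: $45,000; Lorcan: $22,500; Ronan: $22,500; Florian: $45,000; Wren: $22,500; Tariq: $22,500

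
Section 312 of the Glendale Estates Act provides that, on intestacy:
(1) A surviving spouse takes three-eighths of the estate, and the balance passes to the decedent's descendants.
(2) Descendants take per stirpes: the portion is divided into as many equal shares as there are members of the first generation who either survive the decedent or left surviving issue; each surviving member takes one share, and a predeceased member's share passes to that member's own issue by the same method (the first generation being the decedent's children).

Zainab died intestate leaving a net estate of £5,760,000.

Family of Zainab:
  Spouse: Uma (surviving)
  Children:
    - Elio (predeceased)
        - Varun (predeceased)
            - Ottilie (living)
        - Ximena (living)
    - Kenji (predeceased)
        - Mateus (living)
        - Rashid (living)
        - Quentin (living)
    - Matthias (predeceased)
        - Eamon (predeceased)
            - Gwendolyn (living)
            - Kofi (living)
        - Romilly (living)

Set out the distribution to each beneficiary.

Uma: £2,160,000; Ottilie: £600,000; Ximena: £600,000; Mateus: £400,000; Rashid: £400,000; Quentin: £400,000; Gwendolyn: £300,000; Kofi: £300,000; Romilly: £600,000

Uma takes three-eighths of £5,760,000 = £2,160,000. The remaining £3,600,000 passes to the descendants.
The descendants' portion (£3,600,000) is divided into 3 shares of £1,200,000: Elio's £1,200,000 share passes to Elio's issue; Kenji's £1,200,000 share passes to Kenji's issue; Matthias's £1,200,000 share passes to Matthias's issue.
Elio's share (£1,200,000) is divided into 2 shares of £600,000: Ximena takes £600,000; Varun's £600,000 share passes to Varun's issue.
Varun's share (£600,000) passes entirely to Ottilie.
Kenji's share (£1,200,000) is divided into 3 shares of £400,000: Mateus, Rashid, and Quentin each take £400,000.
Matthias's share (£1,200,000) is divided into 2 shares of £600,000: Romilly takes £600,000; Eamon's £600,000 share passes to Eamon's issue.
Eamon's share (£600,000) is divided into 2 shares of £300,000: Gwendolyn and Kofi each take £300,000.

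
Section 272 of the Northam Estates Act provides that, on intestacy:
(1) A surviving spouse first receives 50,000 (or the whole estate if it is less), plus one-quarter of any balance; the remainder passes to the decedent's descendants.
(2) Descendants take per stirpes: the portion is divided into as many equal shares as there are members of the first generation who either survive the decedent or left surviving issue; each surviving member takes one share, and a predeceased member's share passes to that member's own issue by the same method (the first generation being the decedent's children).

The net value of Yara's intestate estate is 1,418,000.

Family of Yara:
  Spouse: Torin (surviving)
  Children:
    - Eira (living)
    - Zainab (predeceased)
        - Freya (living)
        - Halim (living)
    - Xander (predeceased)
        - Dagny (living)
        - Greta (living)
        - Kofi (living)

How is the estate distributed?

Torin first takes 50,000, leaving a balance of 1,368,000. Torin then takes one-quarter of the balance (342,000), for a total of 392,000. The remaining 1,026,000 passes to the descendants.
The descendants' portion (1,026,000) is divided into 3 shares of 342,000: Eira takes 342,000; Zainab's 342,000 share passes to Zainab's issue; Xander's 342,000 share passes to Xander's issue.
Zainab's share (342,000) is divided into 2 shares of 171,000: Freya and Halim each take 171,000.
Xander's share (342,000) is divided into 3 shares of 114,000: Dagny, Greta, and Kofi each take 114,000.

Torin: 392,000; Eira: 342,000; Freya: 171,000; Halim: 171,000; Dagny: 114,000; Greta: 114,000; Kofi: 114,000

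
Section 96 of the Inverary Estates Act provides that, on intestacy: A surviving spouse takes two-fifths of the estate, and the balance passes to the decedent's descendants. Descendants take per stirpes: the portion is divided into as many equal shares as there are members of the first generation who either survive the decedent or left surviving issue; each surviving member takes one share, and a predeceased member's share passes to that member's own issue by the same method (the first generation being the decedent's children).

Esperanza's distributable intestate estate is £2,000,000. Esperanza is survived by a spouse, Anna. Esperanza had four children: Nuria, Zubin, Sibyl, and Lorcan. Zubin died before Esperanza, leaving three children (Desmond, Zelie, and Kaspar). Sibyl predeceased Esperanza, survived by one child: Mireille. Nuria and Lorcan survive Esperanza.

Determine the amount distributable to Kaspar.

Kaspar receives £100,000.

Anna takes two-fifths of £2,000,000 = £800,000. The remaining £1,200,000 passes to the descendants.
The descendants' portion (£1,200,000) is divided into 4 shares of £300,000: Nuria and Lorcan each take £300,000; Zubin's £300,000 share passes to Zubin's issue; Sibyl's £300,000 share passes to Sibyl's issue.
Zubin's share (£300,000) is divided into 3 shares of £100,000: Desmond, Zelie, and Kaspar each take £100,000.
Sibyl's share (£300,000) passes entirely to Mireille.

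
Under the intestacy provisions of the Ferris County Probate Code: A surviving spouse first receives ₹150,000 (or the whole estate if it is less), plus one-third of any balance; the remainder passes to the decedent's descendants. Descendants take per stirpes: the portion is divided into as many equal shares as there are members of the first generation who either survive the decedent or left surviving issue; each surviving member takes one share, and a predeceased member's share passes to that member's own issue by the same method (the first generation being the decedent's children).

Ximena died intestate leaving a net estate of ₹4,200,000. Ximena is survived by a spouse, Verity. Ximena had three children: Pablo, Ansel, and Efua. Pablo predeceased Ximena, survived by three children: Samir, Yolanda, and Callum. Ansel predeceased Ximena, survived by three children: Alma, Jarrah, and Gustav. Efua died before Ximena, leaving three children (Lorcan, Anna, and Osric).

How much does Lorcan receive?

Lorcan receives ₹300,000.

Verity first takes ₹150,000, leaving a balance of ₹4,050,000. Verity then takes one-third of the balance (₹1,350,000), for a total of ₹1,500,000. The remaining ₹2,700,000 passes to the descendants.
The descendants' portion (₹2,700,000) is divided into 3 shares of ₹900,000: Pablo's ₹900,000 share passes to Pablo's issue; Ansel's ₹900,000 share passes to Ansel's issue; Efua's ₹900,000 share passes to Efua's issue.
Pablo's share (₹900,000) is divided into 3 shares of ₹300,000: Samir, Yolanda, and Callum each take ₹300,000.
Ansel's share (₹900,000) is divided into 3 shares of ₹300,000: Alma, Jarrah, and Gustav each take ₹300,000.
Efua's share (₹900,000) is divided into 3 shares of ₹300,000: Lorcan, Anna, and Osric each take ₹300,000.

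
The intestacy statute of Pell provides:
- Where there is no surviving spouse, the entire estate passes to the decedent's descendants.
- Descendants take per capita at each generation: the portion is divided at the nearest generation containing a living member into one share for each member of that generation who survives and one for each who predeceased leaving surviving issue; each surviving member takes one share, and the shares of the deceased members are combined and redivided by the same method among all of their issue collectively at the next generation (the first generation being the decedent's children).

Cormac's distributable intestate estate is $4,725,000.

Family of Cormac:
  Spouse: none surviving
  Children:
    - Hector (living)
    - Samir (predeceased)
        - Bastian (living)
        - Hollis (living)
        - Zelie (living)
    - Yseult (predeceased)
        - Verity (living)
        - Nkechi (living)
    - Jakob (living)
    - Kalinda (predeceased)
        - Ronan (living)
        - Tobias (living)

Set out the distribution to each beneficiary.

The entire $4,725,000 passes to the descendants.
That amount ($4,725,000) is divided at the children's generation into 5 shares of $945,000. Hector and Jakob each take $945,000. The 3 shares of the deceased (Samir, Yseult, and Kalinda) are combined into a pool of $2,835,000.
That pool ($2,835,000) is divided at the grandchildren's generation equally among Bastian, Hollis, Zelie, Verity, Nkechi, Ronan, and Tobias: $405,000 each.

Hector: $945,000; Bastian: $405,000; Hollis: $405,000; Zelie: $405,000; Verity: $405,000; Nkechi: $405,000; Jakob: $945,000; Ronan: $405,000; Tobias: $405,000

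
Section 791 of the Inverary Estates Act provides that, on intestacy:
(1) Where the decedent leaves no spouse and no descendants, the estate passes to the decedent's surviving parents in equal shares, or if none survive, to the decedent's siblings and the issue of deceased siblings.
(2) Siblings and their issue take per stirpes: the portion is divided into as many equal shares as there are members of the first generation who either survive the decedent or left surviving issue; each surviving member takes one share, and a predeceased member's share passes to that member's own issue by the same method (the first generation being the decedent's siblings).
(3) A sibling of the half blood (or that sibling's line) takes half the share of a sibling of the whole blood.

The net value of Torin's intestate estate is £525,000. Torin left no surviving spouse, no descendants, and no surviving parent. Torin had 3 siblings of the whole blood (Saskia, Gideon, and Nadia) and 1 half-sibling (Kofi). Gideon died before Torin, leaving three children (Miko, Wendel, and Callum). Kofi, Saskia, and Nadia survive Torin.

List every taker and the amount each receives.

The entire £525,000 passes to the siblings and their issue.
Counting each half-blood sibling's line as half a unit, there are 7/2 units in £525,000, so one unit is £150,000. Whole-blood lines (Saskia, Gideon, and Nadia) take £150,000 each; half-blood lines (Kofi) take £75,000 each.
Gideon's share (£150,000) is divided into 3 shares of £50,000: Miko, Wendel, and Callum each take £50,000.

Kofi: £75,000; Saskia: £150,000; Miko: £50,000; Wendel: £50,000; Callum: £50,000; Nadia: £150,000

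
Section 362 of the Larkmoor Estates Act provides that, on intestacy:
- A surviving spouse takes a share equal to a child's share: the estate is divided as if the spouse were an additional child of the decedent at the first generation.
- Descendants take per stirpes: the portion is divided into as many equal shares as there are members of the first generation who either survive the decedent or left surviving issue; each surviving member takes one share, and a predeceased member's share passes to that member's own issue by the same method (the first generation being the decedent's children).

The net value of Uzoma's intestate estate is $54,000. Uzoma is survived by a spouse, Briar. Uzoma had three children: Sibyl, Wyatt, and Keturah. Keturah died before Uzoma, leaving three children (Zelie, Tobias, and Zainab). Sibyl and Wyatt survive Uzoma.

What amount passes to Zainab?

The spouse counts as an additional share at the children's level, so there are 4 primary shares of $13,500. Briar takes one such share ($13,500).
The children's combined portion ($40,500) is divided into 3 shares of $13,500: Sibyl and Wyatt each take $13,500; Keturah's $13,500 share passes to Keturah's issue.
Keturah's share ($13,500) is divided into 3 shares of $4,500: Zelie, Tobias, and Zainab each take $4,500.

Zainab receives $4,500.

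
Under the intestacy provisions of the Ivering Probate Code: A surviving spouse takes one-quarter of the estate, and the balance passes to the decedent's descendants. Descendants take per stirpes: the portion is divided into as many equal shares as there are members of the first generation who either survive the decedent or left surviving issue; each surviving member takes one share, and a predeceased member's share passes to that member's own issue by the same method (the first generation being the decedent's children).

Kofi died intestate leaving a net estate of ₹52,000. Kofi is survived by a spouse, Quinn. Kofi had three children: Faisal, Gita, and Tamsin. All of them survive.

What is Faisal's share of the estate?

Quinn takes one-quarter of ₹52,000 = ₹13,000. The remaining ₹39,000 passes to the descendants.
The descendants' portion (₹39,000) is divided into 3 shares of ₹13,000: Faisal, Gita, and Tamsin each take ₹13,000.

Faisal receives ₹13,000.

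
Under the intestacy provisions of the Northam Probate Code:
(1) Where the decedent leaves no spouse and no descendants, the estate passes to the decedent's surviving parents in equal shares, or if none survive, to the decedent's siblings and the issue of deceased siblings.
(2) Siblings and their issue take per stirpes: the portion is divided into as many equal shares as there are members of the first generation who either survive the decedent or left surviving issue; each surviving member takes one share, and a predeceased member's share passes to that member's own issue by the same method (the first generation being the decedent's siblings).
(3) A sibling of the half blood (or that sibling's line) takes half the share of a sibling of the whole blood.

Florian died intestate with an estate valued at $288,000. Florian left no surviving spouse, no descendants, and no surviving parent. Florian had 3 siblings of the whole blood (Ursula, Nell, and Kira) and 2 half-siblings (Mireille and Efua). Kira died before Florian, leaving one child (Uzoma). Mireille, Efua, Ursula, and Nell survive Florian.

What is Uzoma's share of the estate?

The entire $288,000 passes to the siblings and their issue.
Counting each half-blood sibling's line as half a unit, there are 4 units in $288,000, so one unit is $72,000. Whole-blood lines (Ursula, Nell, and Kira) take $72,000 each; half-blood lines (Mireille and Efua) take $36,000 each.
Kira's share ($72,000) passes entirely to Uzoma.

Uzoma receives $72,000.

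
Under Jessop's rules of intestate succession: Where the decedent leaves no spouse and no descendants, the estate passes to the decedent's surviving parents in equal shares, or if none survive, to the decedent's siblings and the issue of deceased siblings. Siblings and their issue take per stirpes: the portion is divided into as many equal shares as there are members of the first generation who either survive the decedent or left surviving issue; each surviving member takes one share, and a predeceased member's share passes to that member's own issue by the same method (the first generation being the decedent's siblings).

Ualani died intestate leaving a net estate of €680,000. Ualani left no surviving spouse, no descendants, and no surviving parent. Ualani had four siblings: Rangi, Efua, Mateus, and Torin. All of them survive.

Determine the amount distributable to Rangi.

Rangi receives €170,000.

The entire €680,000 passes to the siblings and their issue.
That amount (€680,000) is divided into 4 shares of €170,000: Rangi, Efua, Mateus, and Torin each take €170,000.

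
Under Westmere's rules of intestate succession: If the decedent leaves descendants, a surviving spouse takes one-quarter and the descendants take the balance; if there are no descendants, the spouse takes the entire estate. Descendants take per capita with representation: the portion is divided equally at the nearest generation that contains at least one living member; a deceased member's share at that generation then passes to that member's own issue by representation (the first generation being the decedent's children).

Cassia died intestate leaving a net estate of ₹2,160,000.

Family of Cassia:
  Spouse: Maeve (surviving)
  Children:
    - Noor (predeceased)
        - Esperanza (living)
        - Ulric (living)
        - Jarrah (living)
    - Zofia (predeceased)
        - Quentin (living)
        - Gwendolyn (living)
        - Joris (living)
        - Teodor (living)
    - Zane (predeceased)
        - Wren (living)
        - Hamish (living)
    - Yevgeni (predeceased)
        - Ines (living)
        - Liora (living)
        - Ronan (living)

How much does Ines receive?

Ines receives ₹135,000.

Maeve takes one-quarter of ₹2,160,000 = ₹540,000. The remaining ₹1,620,000 passes to the descendants.
No child survives, so the initial division is made at the grandchildren's generation.
The descendants' portion (₹1,620,000) is divided into 12 shares of ₹135,000: Esperanza, Ulric, Jarrah, Quentin, Gwendolyn, Joris, Teodor, Wren, Hamish, Ines, Liora, and Ronan each take ₹135,000.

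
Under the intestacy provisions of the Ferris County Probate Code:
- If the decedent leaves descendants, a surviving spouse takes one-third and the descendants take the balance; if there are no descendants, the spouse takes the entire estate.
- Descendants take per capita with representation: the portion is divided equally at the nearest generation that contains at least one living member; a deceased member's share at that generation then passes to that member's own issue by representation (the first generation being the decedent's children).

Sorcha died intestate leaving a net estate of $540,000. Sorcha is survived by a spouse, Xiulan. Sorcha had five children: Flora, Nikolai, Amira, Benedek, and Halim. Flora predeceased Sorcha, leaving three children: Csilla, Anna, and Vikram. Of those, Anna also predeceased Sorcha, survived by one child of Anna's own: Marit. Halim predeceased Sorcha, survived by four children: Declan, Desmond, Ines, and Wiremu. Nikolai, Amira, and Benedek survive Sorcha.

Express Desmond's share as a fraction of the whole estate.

Xiulan takes one-third of $540,000 = $180,000. The remaining $360,000 passes to the descendants.
The descendants' portion ($360,000) is divided into 5 shares of $72,000: Nikolai, Amira, and Benedek each take $72,000; Flora's $72,000 share passes to Flora's issue; Halim's $72,000 share passes to Halim's issue.
Flora's share ($72,000) is divided into 3 shares of $24,000: Csilla and Vikram each take $24,000; Anna's $24,000 share passes to Anna's issue.
Anna's share ($24,000) passes entirely to Marit.
Halim's share ($72,000) is divided into 4 shares of $18,000: Declan, Desmond, Ines, and Wiremu each take $18,000.

Desmond receives 1/30 of the estate.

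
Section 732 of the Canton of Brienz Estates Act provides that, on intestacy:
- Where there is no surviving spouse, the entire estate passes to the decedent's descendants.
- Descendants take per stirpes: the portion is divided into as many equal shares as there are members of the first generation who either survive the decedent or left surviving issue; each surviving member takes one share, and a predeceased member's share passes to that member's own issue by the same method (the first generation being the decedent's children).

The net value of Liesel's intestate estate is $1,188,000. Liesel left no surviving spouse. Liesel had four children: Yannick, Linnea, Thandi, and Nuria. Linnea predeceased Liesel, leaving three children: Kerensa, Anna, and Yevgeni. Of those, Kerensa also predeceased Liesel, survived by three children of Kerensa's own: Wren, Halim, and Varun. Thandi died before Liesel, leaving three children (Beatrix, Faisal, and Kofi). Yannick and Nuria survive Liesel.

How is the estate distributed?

The entire $1,188,000 passes to the descendants.
That amount ($1,188,000) is divided into 4 shares of $297,000: Yannick and Nuria each take $297,000; Linnea's $297,000 share passes to Linnea's issue; Thandi's $297,000 share passes to Thandi's issue.
Linnea's share ($297,000) is divided into 3 shares of $99,000: Anna and Yevgeni each take $99,000; Kerensa's $99,000 share passes to Kerensa's issue.
Kerensa's share ($99,000) is divided into 3 shares of $33,000: Wren, Halim, and Varun each take $33,000.
Thandi's share ($297,000) is divided into 3 shares of $99,000: Beatrix, Faisal, and Kofi each take $99,000.

Yannick: $297,000; Wren: $33,000; Halim: $33,000; Varun: $33,000; Anna: $99,000; Yevgeni: $99,000; Beatrix: $99,000; Faisal: $99,000; Kofi: $99,000; Nuria: $297,000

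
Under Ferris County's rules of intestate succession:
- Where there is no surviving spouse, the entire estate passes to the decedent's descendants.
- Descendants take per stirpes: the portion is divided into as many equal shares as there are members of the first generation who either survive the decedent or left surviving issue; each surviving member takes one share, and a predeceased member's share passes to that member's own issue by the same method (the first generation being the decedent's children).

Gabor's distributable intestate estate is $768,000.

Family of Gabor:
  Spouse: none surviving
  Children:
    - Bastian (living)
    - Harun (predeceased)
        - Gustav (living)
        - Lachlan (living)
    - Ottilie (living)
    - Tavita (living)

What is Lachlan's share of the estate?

The entire $768,000 passes to the descendants.
That amount ($768,000) is divided into 4 shares of $192,000: Bastian, Ottilie, and Tavita each take $192,000; Harun's $192,000 share passes to Harun's issue.
Harun's share ($192,000) is divided into 2 shares of $96,000: Gustav and Lachlan each take $96,000.

Lachlan receives $96,000.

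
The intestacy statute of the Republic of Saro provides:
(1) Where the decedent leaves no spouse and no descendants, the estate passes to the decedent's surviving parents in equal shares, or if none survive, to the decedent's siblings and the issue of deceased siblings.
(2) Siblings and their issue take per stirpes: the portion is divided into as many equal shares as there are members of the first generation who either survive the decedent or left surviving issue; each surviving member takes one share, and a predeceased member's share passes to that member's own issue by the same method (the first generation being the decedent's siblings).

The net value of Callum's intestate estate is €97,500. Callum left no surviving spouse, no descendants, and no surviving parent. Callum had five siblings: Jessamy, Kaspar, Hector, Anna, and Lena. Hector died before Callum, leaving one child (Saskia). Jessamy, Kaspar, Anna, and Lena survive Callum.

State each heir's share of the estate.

Jessamy: €19,500; Kaspar: €19,500; Saskia: €19,500; Anna: €19,500; Lena: €19,500

The entire €97,500 passes to the siblings and their issue.
That amount (€97,500) is divided into 5 shares of €19,500: Jessamy, Kaspar, Anna, and Lena each take €19,500; Hector's €19,500 share passes to Hector's issue.
Hector's share (€19,500) passes entirely to Saskia.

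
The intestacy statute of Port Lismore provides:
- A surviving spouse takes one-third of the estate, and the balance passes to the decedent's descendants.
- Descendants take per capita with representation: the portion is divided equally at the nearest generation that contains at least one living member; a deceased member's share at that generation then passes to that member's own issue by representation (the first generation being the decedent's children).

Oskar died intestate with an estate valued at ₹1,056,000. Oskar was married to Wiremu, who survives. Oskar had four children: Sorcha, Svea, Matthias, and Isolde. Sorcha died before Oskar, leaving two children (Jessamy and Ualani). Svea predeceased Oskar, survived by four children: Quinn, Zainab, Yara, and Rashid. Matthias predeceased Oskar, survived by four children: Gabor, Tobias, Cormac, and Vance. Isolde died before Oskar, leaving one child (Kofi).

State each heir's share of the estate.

Wiremu takes one-third of ₹1,056,000 = ₹352,000. The remaining ₹704,000 passes to the descendants.
No child survives, so the initial division is made at the grandchildren's generation.
The descendants' portion (₹704,000) is divided into 11 shares of ₹64,000: Jessamy, Ualani, Quinn, Zainab, Yara, Rashid, Gabor, Tobias, Cormac, Vance, and Kofi each take ₹64,000.

Wiremu: ₹352,000; Jessamy: ₹64,000; Ualani: ₹64,000; Quinn: ₹64,000; Zainab: ₹64,000; Yara: ₹64,000; Rashid: ₹64,000; Gabor: ₹64,000; Tobias: ₹64,000; Cormac: ₹64,000; Vance: ₹64,000; Kofi: ₹64,000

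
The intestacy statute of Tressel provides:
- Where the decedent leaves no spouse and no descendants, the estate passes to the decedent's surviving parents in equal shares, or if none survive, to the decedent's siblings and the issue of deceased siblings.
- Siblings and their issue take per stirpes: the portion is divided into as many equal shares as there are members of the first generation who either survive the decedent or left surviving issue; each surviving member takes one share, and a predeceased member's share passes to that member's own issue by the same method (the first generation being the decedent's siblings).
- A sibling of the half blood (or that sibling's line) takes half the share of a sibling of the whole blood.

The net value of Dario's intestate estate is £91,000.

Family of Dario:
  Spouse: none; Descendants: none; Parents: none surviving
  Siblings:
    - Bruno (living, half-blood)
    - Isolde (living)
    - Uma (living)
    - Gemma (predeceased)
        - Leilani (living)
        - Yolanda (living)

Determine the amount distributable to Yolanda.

The entire £91,000 passes to the siblings and their issue.
Counting each half-blood sibling's line as half a unit, there are 7/2 units in £91,000, so one unit is £26,000. Whole-blood lines (Isolde, Uma, and Gemma) take £26,000 each; half-blood lines (Bruno) take £13,000 each.
Gemma's share (£26,000) is divided into 2 shares of £13,000: Leilani and Yolanda each take £13,000.

Yolanda receives £13,000.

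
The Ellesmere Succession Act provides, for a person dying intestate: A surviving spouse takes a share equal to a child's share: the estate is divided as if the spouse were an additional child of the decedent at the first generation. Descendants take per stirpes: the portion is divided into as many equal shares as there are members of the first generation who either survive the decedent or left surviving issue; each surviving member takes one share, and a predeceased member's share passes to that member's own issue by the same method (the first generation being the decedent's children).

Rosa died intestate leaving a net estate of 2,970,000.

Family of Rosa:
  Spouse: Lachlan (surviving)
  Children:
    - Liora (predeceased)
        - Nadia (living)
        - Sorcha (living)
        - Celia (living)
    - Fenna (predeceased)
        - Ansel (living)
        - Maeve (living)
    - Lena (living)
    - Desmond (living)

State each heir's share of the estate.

Lachlan: 594,000; Nadia: 198,000; Sorcha: 198,000; Celia: 198,000; Ansel: 297,000; Maeve: 297,000; Lena: 594,000; Desmond: 594,000

The spouse counts as an additional share at the children's level, so there are 5 primary shares of 594,000. Lachlan takes one such share (594,000).
The children's combined portion (2,376,000) is divided into 4 shares of 594,000: Lena and Desmond each take 594,000; Liora's 594,000 share passes to Liora's issue; Fenna's 594,000 share passes to Fenna's issue.
Liora's share (594,000) is divided into 3 shares of 198,000: Nadia, Sorcha, and Celia each take 198,000.
Fenna's share (594,000) is divided into 2 shares of 297,000: Ansel and Maeve each take 297,000.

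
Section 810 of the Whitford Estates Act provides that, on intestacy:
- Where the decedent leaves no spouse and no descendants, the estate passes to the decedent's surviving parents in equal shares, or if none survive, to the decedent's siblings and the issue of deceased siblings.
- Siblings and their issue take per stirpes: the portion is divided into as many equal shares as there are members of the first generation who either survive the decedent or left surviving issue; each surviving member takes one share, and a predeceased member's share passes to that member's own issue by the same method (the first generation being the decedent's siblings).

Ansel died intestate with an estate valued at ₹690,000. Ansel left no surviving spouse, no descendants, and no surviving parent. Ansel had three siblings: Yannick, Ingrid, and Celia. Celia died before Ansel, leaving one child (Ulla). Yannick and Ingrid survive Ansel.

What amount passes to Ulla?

Ulla receives ₹230,000.

The entire ₹690,000 passes to the siblings and their issue.
That amount (₹690,000) is divided into 3 shares of ₹230,000: Yannick and Ingrid each take ₹230,000; Celia's ₹230,000 share passes to Celia's issue.
Celia's share (₹230,000) passes entirely to Ulla.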